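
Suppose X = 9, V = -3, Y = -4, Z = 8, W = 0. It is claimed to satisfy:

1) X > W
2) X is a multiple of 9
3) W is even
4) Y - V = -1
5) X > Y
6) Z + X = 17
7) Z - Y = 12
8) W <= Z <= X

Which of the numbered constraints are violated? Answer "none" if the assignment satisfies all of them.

1) X = 9, W = 0; 9 > 0  true
2) 9 / 9 = 1, so 9 divides 9  true
3) W = 0 is even  true
4) Y - V = -4 - (-3) = -1  true
5) X = 9, Y = -4; 9 > -4  true
6) Z + X = 8 + 9 = 17  true
7) Z - Y = 8 - (-4) = 12  true
8) values 0 <= 8 <= 9  true

No violations.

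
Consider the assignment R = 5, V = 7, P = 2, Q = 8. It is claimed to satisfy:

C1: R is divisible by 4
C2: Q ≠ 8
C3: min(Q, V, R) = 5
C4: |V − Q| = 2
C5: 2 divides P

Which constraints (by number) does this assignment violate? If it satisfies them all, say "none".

C1: 5 = 4×1 + 1, so 4 does not divide 5 — violated.
C2: Q = 8, but 8 is required to differ — violated.
C3: min(8, 7, 5) = 5 — OK.
C4: |7 − 8| = 1, not 2 — violated.
C5: 2 / 2 = 1, so 2 divides 2 — OK.

Constraints 1, 2, and 4 do not hold.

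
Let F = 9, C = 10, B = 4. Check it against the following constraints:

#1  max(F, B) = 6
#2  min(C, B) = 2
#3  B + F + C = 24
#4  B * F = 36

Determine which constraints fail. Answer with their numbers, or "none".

Constraints 1, 2, 3 are violated.

#1 max(9, 4) = 9, not 6 — violated.
#2 min(10, 4) = 4, not 2 — violated.
#3 B + F + C = 4 + 9 + 10 = 23, not 24 — violated.
#4 B * F = 4 * 9 = 36 — satisfied.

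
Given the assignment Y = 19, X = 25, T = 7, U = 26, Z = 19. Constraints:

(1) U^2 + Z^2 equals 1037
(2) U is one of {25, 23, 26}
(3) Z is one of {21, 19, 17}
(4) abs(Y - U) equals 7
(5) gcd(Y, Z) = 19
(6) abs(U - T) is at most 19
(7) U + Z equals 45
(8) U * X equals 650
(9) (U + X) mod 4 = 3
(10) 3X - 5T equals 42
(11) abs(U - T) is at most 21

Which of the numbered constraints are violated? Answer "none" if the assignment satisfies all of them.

(1) U^2 + Z^2 = 26^2 + 19^2 = 676 + 361 = 1037  ✔
(2) U = 26 is in {25, 23, 26}  ✔
(3) Z = 19 is in {21, 19, 17}  ✔
(4) abs(19 - 26) = 7  ✔
(5) gcd(19, 19) = 19  ✔
(6) abs(26 - 7) = 19; 19 ≤ 19  ✔
(7) U + Z = 26 + 19 = 45  ✔
(8) U * X = 26 * 25 = 650  ✔
(9) U + X = 51; 51 mod 4 = 3  ✔
(10) 3X - 5T = 3(25) - 5(7) = 40, not 42  ✘
(11) abs(26 - 7) = 19; 19 ≤ 21  ✔

Constraint 10 does not hold.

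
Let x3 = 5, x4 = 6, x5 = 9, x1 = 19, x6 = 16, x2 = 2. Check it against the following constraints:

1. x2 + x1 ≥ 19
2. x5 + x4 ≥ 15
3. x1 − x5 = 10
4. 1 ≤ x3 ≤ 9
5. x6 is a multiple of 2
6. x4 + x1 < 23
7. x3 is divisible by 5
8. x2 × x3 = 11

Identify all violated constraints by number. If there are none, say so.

1. x2 + x1 = 2 + 19 = 21; 21 ≥ 19  true
2. x5 + x4 = 9 + 6 = 15; 15 ≥ 15  true
3. x1 − x5 = 19 − 9 = 10  true
4. x3 = 5 lies in [1, 9]  true
5. 16 / 2 = 8, so 2 divides 16  true
6. x4 + x1 = 6 + 19 = 25; 25 ≥ 23, bound 23 not met  false
7. 5 / 5 = 1, so 5 divides 5  true
8. x2 × x3 = 2 × 5 = 10, not 11  false

The assignment fails constraints 6 and 8.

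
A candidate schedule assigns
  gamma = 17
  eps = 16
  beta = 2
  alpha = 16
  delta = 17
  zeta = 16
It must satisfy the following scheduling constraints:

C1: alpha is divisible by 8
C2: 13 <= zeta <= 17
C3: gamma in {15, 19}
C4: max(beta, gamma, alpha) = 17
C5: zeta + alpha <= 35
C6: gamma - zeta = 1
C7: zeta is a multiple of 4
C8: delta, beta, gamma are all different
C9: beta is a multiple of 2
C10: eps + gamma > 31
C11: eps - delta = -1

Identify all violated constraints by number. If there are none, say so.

C1: 16 / 8 = 2, so 8 divides 16 — OK.
C2: zeta = 16 lies in [13, 17] — OK.
C3: gamma = 17 is not in {15, 19} — violated.
C4: max(2, 17, 16) = 17 — OK.
C5: zeta + alpha = 16 + 16 = 32; 32 ≤ 35 — OK.
C6: gamma - zeta = 17 - 16 = 1 — OK.
C7: 16 / 4 = 4, so 4 divides 16 — OK.
C8: delta = gamma = 17, not all different — violated.
C9: 2 / 2 = 1, so 2 divides 2 — OK.
C10: eps + gamma = 16 + 17 = 33; 33 > 31 — OK.
C11: eps - delta = 16 - 17 = -1 — OK.

No — constraints 3, 8 are not satisfied.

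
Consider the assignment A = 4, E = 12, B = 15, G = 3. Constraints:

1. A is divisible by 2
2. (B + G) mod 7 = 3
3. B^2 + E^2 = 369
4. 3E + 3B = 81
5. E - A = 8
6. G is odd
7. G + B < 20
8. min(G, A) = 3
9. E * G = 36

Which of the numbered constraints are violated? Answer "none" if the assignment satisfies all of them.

1. 4 / 2 = 2, so 2 divides 4 — satisfied.
2. B + G = 18; 18 mod 7 = 4, not 3 — violated.
3. B^2 + E^2 = 15^2 + 12^2 = 225 + 144 = 369 — satisfied.
4. 3E + 3B = 3(12) + 3(15) = 81 — satisfied.
5. E - A = 12 - 4 = 8 — satisfied.
6. G = 3 is odd — satisfied.
7. G + B = 3 + 15 = 18; 18 < 20 — satisfied.
8. min(3, 4) = 3 — satisfied.
9. E * G = 12 * 3 = 36 — satisfied.

Violated: 2.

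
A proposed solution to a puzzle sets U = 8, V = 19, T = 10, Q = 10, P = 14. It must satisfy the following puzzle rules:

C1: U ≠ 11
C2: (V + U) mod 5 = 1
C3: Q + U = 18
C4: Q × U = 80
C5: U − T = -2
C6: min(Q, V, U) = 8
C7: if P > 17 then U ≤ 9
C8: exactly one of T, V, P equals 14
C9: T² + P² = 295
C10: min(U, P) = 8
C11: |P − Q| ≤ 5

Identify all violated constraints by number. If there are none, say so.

C1: U = 8, and 8 ≠ 11 — holds.
C2: V + U = 27; 27 mod 5 = 2, not 1 — does not hold.
C3: Q + U = 10 + 8 = 18 — holds.
C4: Q × U = 10 × 8 = 80 — holds.
C5: U − T = 8 − 10 = -2 — holds.
C6: min(10, 19, 8) = 8 — holds.
C7: P = 14, not > 17; antecedent false, conditional vacuously true — holds.
C8: T=10, V=19, P=14; 1 of them equals 14 — holds.
C9: T² + P² = 10² + 14² = 100 + 196 = 296, not 295 — does not hold.
C10: min(8, 14) = 8 — holds.
C11: |14 − 10| = 4; 4 ≤ 5 — holds.

No — constraints 2, 9 are not satisfied.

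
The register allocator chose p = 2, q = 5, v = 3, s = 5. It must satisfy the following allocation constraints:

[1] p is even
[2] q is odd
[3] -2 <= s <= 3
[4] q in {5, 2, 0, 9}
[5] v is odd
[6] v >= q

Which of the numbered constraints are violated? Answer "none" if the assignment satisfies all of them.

Constraints 3 and 6 are violated.

[1] p = 2 is even  yes
[2] q = 5 is odd  yes
[3] s = 5 is outside [-2, 3]  no
[4] q = 5 is in {5, 2, 0, 9}  yes
[5] v = 3 is odd  yes
[6] v = 3, q = 5; 3 < 5 (want ≥)  no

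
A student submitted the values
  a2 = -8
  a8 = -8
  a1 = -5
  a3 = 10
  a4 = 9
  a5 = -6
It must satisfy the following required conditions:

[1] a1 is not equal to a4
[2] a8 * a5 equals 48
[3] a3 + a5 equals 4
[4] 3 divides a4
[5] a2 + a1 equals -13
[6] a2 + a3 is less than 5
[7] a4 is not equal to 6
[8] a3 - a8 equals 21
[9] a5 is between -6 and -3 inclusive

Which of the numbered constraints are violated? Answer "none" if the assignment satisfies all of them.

Constraint 8 does not hold.

[1] a1 = -5, a4 = 9; distinct  true
[2] a8 * a5 = -8 * (-6) = 48  true
[3] a3 + a5 = 10 + (-6) = 4  true
[4] 9 / 3 = 3, so 3 divides 9  true
[5] a2 + a1 = -8 + (-5) = -13  true
[6] a2 + a3 = -8 + 10 = 2; 2 < 5  true
[7] a4 = 9, and 9 ≠ 6  true
[8] a3 - a8 = 10 - (-8) = 18, not 21  false
[9] a5 = -6 lies in [-6, -3]  true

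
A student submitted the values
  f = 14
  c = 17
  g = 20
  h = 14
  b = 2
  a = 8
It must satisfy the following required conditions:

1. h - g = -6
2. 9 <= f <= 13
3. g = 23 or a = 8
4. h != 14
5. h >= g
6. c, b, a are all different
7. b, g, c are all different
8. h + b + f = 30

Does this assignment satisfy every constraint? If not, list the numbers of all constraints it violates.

1. h - g = 14 - 20 = -6 — OK.
2. f = 14 is outside [9, 13] — violated.
3. g = 20 ≠ 23, but a = 8 = 8 (second disjunct) — OK.
4. h = 14, but 14 is required to differ — violated.
5. h = 14, g = 20; 14 < 20 (want ≥) — violated.
6. values 17, 2, 8 are pairwise distinct — OK.
7. values 2, 20, 17 are pairwise distinct — OK.
8. h + b + f = 14 + 2 + 14 = 30 — OK.

Violated: 2, 4, 5.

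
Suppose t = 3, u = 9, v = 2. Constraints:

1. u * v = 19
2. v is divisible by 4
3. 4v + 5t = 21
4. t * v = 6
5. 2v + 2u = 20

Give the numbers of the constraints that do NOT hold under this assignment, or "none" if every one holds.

1. u * v = 9 * 2 = 18, not 19  fails
2. 2 = 4*0 + 2, so 4 does not divide 2  fails
3. 4v + 5t = 4(2) + 5(3) = 23, not 21  fails
4. t * v = 3 * 2 = 6  holds
5. 2v + 2u = 2(2) + 2(9) = 22, not 20  fails

No — constraints 1, 2, 3, and 5 are not satisfied.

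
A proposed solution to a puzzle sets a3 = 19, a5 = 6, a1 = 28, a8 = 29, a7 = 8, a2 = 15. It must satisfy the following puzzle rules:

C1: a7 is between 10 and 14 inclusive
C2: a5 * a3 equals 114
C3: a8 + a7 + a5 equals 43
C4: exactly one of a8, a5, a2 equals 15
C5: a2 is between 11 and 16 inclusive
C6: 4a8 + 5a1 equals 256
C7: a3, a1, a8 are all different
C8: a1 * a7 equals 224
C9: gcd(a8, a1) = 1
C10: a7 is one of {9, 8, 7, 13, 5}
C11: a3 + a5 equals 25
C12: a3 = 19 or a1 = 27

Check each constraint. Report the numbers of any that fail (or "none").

Constraint 1 does not hold.

C1: a7 = 8 is outside [10, 14]  ✗
C2: a5 * a3 = 6 * 19 = 114  ✓
C3: a8 + a7 + a5 = 29 + 8 + 6 = 43  ✓
C4: a8=29, a5=6, a2=15; 1 of them equals 15  ✓
C5: a2 = 15 lies in [11, 16]  ✓
C6: 4a8 + 5a1 = 4(29) + 5(28) = 256  ✓
C7: values 19, 28, 29 are pairwise distinct  ✓
C8: a1 * a7 = 28 * 8 = 224  ✓
C9: gcd(29, 28) = 1  ✓
C10: a7 = 8 is in {9, 8, 7, 13, 5}  ✓
C11: a3 + a5 = 19 + 6 = 25  ✓
C12: a3 = 19 = 19 (first disjunct)  ✓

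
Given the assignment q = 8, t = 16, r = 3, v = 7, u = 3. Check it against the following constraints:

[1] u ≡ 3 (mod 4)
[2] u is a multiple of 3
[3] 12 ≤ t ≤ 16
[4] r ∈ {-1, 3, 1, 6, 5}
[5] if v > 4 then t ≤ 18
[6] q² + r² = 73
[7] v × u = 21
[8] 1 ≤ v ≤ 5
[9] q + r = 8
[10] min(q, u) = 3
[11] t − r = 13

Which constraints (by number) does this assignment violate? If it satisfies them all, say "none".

[1] 3 mod 4 = 3 — OK.
[2] 3 / 3 = 1, so 3 divides 3 — OK.
[3] t = 16 lies in [12, 16] — OK.
[4] r = 3 is in {-1, 3, 1, 6, 5} — OK.
[5] v = 7 > 4, so we need t ≤ 18; t = 16 ≤ 18 — OK.
[6] q² + r² = 8² + 3² = 64 + 9 = 73 — OK.
[7] v × u = 7 × 3 = 21 — OK.
[8] v = 7 is outside [1, 5] — violated.
[9] q + r = 8 + 3 = 11, not 8 — violated.
[10] min(8, 3) = 3 — OK.
[11] t − r = 16 − 3 = 13 — OK.

No — constraints 8 and 9 are not satisfied.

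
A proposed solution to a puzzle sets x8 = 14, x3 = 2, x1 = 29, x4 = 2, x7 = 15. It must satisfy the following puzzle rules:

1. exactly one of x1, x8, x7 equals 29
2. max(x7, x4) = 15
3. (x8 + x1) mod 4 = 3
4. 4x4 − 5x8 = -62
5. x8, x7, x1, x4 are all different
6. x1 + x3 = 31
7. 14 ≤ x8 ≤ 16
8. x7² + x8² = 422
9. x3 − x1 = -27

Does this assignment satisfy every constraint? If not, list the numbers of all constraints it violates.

Constraint 8 is violated.

1. x1=29, x8=14, x7=15; 1 of them equals 29  holds
2. max(15, 2) = 15  holds
3. x8 + x1 = 43; 43 mod 4 = 3  holds
4. 4x4 − 5x8 = 4(2) − 5(14) = -62  holds
5. values 14, 15, 29, 2 are pairwise distinct  holds
6. x1 + x3 = 29 + 2 = 31  holds
7. x8 = 14 lies in [14, 16]  holds
8. x7² + x8² = 15² + 14² = 225 + 196 = 421, not 422  fails
9. x3 − x1 = 2 − 29 = -27  holds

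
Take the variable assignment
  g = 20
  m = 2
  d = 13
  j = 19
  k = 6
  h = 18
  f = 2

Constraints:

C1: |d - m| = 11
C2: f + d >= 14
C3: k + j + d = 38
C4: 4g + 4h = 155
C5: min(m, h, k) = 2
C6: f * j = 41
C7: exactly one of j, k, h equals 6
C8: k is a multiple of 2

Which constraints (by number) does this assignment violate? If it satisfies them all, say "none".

Violated: 4 and 6.

C1: |13 - 2| = 11 — satisfied.
C2: f + d = 2 + 13 = 15; 15 ≥ 14 — satisfied.
C3: k + j + d = 6 + 19 + 13 = 38 — satisfied.
C4: 4g + 4h = 4(20) + 4(18) = 152, not 155 — violated.
C5: min(2, 18, 6) = 2 — satisfied.
C6: f * j = 2 * 19 = 38, not 41 — violated.
C7: j=19, k=6, h=18; 1 of them equals 6 — satisfied.
C8: 6 / 2 = 3, so 2 divides 6 — satisfied.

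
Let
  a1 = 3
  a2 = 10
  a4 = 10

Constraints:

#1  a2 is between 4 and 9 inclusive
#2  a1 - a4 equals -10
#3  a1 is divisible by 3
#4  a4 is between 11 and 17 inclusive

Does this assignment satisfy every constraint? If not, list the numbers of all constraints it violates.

#1 a2 = 10 is outside [4, 9] — violated.
#2 a1 - a4 = 3 - 10 = -7, not -10 — violated.
#3 3 / 3 = 1, so 3 divides 3 — OK.
#4 a4 = 10 is outside [11, 17] — violated.

The assignment fails constraints 1, 2, 4.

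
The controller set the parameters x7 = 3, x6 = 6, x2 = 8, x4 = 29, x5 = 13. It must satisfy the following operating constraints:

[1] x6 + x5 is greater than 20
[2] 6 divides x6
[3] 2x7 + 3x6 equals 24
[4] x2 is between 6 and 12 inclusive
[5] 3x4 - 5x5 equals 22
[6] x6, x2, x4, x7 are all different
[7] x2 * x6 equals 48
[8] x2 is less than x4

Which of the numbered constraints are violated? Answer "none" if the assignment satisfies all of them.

[1] x6 + x5 = 6 + 13 = 19; 19 ≤ 20, bound 20 not met  fails
[2] 6 / 6 = 1, so 6 divides 6  holds
[3] 2x7 + 3x6 = 2(3) + 3(6) = 24  holds
[4] x2 = 8 lies in [6, 12]  holds
[5] 3x4 - 5x5 = 3(29) - 5(13) = 22  holds
[6] values 6, 8, 29, 3 are pairwise distinct  holds
[7] x2 * x6 = 8 * 6 = 48  holds
[8] x2 = 8, x4 = 29; 8 < 29  holds

Violated: 1.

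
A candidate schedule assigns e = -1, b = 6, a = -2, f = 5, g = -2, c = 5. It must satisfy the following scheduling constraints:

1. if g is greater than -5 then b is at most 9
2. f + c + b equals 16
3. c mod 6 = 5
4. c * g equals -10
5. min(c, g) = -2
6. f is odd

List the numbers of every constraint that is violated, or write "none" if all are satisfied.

The assignment satisfies every constraint.

1. g = -2 > -5, so we need b ≤ 9; b = 6 ≤ 9  ✓
2. f + c + b = 5 + 5 + 6 = 16  ✓
3. 5 mod 6 = 5  ✓
4. c * g = 5 * (-2) = -10  ✓
5. min(5, -2) = -2  ✓
6. f = 5 is odd  ✓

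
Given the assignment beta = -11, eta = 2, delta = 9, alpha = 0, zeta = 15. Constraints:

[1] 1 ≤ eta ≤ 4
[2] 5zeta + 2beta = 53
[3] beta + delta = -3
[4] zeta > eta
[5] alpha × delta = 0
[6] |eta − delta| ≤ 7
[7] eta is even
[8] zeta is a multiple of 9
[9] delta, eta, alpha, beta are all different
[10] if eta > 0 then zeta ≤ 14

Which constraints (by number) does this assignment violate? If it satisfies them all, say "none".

[1] eta = 2 lies in [1, 4] — satisfied.
[2] 5zeta + 2beta = 5(15) + 2(-11) = 53 — satisfied.
[3] beta + delta = -11 + 9 = -2, not -3 — violated.
[4] zeta = 15, eta = 2; 15 > 2 — satisfied.
[5] alpha × delta = 0 × 9 = 0 — satisfied.
[6] |2 − 9| = 7; 7 ≤ 7 — satisfied.
[7] eta = 2 is even — satisfied.
[8] 15 = 9×1 + 6, so 9 does not divide 15 — violated.
[9] values 9, 2, 0, -11 are pairwise distinct — satisfied.
[10] eta = 2 > 0, so we need zeta ≤ 14; but zeta = 15 > 14 — violated.

Constraints 3, 8, and 10 do not hold.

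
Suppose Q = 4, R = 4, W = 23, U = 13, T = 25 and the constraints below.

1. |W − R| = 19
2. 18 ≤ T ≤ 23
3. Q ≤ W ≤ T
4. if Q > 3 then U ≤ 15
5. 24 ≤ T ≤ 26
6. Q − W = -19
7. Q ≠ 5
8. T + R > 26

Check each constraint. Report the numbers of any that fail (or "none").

The assignment fails constraint 2.

1. |23 − 4| = 19 — satisfied.
2. T = 25 is outside [18, 23] — violated.
3. values 4 ≤ 23 ≤ 25 — satisfied.
4. Q = 4 > 3, so we need U ≤ 15; U = 13 ≤ 15 — satisfied.
5. T = 25 lies in [24, 26] — satisfied.
6. Q − W = 4 − 23 = -19 — satisfied.
7. Q = 4, and 4 ≠ 5 — satisfied.
8. T + R = 25 + 4 = 29; 29 > 26 — satisfied.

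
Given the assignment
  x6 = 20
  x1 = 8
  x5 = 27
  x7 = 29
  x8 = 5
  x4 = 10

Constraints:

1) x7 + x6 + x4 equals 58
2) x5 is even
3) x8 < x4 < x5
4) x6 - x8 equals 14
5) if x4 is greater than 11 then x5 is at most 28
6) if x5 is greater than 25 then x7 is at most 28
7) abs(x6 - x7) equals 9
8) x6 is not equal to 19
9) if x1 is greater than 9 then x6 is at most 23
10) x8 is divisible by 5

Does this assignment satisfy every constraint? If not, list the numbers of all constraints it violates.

1) x7 + x6 + x4 = 29 + 20 + 10 = 59, not 58 — fails.
2) x5 = 27 is odd — fails.
3) values 5 < 10 < 27 — holds.
4) x6 - x8 = 20 - 5 = 15, not 14 — fails.
5) x4 = 10, not > 11; antecedent false, conditional vacuously true — holds.
6) x5 = 27 > 25, so we need x7 ≤ 28; but x7 = 29 > 28 — fails.
7) abs(20 - 29) = 9 — holds.
8) x6 = 20, and 20 ≠ 19 — holds.
9) x1 = 8, not > 9; antecedent false, conditional vacuously true — holds.
10) 5 / 5 = 1, so 5 divides 5 — holds.

Constraints 1, 2, 4, 6 do not hold.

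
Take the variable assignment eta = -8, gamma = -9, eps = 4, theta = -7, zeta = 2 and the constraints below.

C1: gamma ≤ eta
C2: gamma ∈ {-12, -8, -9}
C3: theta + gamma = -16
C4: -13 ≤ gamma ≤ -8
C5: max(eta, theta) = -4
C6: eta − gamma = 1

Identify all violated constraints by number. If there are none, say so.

C1: gamma = -9, eta = -8; -9 ≤ -8  OK
C2: gamma = -9 is in {-12, -8, -9}  OK
C3: theta + gamma = -7 + (-9) = -16  OK
C4: gamma = -9 lies in [-13, -8]  OK
C5: max(-8, -7) = -7, not -4  FAIL
C6: eta − gamma = -8 − (-9) = 1  OK

The assignment fails constraint 5.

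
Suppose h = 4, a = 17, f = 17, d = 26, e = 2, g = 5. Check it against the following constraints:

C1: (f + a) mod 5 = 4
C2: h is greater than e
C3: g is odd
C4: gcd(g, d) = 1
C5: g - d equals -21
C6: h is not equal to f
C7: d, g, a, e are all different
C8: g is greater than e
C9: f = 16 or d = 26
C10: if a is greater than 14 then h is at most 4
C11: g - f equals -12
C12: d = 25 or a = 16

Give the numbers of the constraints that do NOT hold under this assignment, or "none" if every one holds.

Violated: 12.

C1: f + a = 34; 34 mod 5 = 4  true
C2: h = 4, e = 2; 4 > 2  true
C3: g = 5 is odd  true
C4: gcd(5, 26) = 1  true
C5: g - d = 5 - 26 = -21  true
C6: h = 4, f = 17; distinct  true
C7: values 26, 5, 17, 2 are pairwise distinct  true
C8: g = 5, e = 2; 5 > 2  true
C9: f = 17 ≠ 16, but d = 26 = 26 (second disjunct)  true
C10: a = 17 > 14, so we need h ≤ 4; h = 4 ≤ 4  true
C11: g - f = 5 - 17 = -12  true
C12: d = 26 ≠ 25 and a = 17 ≠ 16; both disjuncts false  false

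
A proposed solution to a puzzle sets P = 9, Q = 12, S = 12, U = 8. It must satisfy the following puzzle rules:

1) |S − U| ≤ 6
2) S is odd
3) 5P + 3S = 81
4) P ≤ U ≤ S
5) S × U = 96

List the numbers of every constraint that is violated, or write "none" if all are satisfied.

1) |12 − 8| = 4; 4 ≤ 6  holds
2) S = 12 is even  fails
3) 5P + 3S = 5(9) + 3(12) = 81  holds
4) values 9, 8, 12; P = 9 is not ≤ U = 8  fails
5) S × U = 12 × 8 = 96  holds

No — constraints 2, 4 are not satisfied.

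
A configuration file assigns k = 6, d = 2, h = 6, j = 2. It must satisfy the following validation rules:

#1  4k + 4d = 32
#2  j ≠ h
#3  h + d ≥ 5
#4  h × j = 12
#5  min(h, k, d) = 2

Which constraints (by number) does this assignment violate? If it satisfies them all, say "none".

#1 4k + 4d = 4(6) + 4(2) = 32 — OK.
#2 j = 2, h = 6; distinct — OK.
#3 h + d = 6 + 2 = 8; 8 ≥ 5 — OK.
#4 h × j = 6 × 2 = 12 — OK.
#5 min(6, 6, 2) = 2 — OK.

Yes — all constraints hold.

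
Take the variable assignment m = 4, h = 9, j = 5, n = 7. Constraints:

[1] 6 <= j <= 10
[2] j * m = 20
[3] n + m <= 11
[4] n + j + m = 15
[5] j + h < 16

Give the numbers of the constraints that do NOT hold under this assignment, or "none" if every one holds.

[1] j = 5 is outside [6, 10]  ✘
[2] j * m = 5 * 4 = 20  ✔
[3] n + m = 7 + 4 = 11; 11 ≤ 11  ✔
[4] n + j + m = 7 + 5 + 4 = 16, not 15  ✘
[5] j + h = 5 + 9 = 14; 14 < 16  ✔

No — constraints 1, 4 are not satisfied.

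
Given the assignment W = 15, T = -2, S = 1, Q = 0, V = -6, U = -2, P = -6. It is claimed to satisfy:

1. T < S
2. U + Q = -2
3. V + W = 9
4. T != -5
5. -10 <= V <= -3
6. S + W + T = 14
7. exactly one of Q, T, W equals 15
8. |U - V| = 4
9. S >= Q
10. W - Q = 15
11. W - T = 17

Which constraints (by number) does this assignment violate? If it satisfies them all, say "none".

Yes — all constraints hold.

1. T = -2, S = 1; -2 < 1  ✓
2. U + Q = -2 + 0 = -2  ✓
3. V + W = -6 + 15 = 9  ✓
4. T = -2, and -2 ≠ -5  ✓
5. V = -6 lies in [-10, -3]  ✓
6. S + W + T = 1 + 15 + (-2) = 14  ✓
7. Q=0, T=-2, W=15; 1 of them equals 15  ✓
8. |-2 - (-6)| = 4  ✓
9. S = 1, Q = 0; 1 ≥ 0  ✓
10. W - Q = 15 - 0 = 15  ✓
11. W - T = 15 - (-2) = 17  ✓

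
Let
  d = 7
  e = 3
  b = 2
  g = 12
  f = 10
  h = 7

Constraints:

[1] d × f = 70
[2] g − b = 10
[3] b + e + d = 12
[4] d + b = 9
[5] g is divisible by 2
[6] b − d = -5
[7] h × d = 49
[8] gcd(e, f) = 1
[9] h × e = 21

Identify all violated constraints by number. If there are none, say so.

The assignment satisfies every constraint.

[1] d × f = 7 × 10 = 70 — holds.
[2] g − b = 12 − 2 = 10 — holds.
[3] b + e + d = 2 + 3 + 7 = 12 — holds.
[4] d + b = 7 + 2 = 9 — holds.
[5] 12 / 2 = 6, so 2 divides 12 — holds.
[6] b − d = 2 − 7 = -5 — holds.
[7] h × d = 7 × 7 = 49 — holds.
[8] gcd(3, 10) = 1 — holds.
[9] h × e = 7 × 3 = 21 — holds.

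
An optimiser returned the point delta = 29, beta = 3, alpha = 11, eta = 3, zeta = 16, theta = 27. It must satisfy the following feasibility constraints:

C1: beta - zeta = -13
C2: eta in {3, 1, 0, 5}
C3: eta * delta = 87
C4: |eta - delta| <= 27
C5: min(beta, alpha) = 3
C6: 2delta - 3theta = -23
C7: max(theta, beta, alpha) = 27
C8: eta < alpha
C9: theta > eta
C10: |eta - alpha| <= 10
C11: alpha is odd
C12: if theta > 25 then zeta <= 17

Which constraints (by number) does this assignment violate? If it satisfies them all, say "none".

Yes — all constraints hold.

C1: beta - zeta = 3 - 16 = -13  yes
C2: eta = 3 is in {3, 1, 0, 5}  yes
C3: eta * delta = 3 * 29 = 87  yes
C4: |3 - 29| = 26; 26 ≤ 27  yes
C5: min(3, 11) = 3  yes
C6: 2delta - 3theta = 2(29) - 3(27) = -23  yes
C7: max(27, 3, 11) = 27  yes
C8: eta = 3, alpha = 11; 3 < 11  yes
C9: theta = 27, eta = 3; 27 > 3  yes
C10: |3 - 11| = 8; 8 ≤ 10  yes
C11: alpha = 11 is odd  yes
C12: theta = 27 > 25, so we need zeta ≤ 17; zeta = 16 ≤ 17  yes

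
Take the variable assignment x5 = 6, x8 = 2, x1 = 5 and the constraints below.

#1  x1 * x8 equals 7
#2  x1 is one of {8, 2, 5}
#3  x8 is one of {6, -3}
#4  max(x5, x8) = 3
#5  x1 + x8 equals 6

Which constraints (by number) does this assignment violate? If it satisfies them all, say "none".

#1 x1 * x8 = 5 * 2 = 10, not 7  ✗
#2 x1 = 5 is in {8, 2, 5}  ✓
#3 x8 = 2 is not in {6, -3}  ✗
#4 max(6, 2) = 6, not 3  ✗
#5 x1 + x8 = 5 + 2 = 7, not 6  ✗

Constraints 1, 3, 4, and 5 do not hold.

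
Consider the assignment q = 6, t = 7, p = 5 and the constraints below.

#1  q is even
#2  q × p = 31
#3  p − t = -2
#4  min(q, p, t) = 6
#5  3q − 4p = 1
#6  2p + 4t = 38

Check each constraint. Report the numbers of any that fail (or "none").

Constraints 2, 4, and 5 are violated.

#1 q = 6 is even — holds.
#2 q × p = 6 × 5 = 30, not 31 — fails.
#3 p − t = 5 − 7 = -2 — holds.
#4 min(6, 5, 7) = 5, not 6 — fails.
#5 3q − 4p = 3(6) − 4(5) = -2, not 1 — fails.
#6 2p + 4t = 2(5) + 4(7) = 38 — holds.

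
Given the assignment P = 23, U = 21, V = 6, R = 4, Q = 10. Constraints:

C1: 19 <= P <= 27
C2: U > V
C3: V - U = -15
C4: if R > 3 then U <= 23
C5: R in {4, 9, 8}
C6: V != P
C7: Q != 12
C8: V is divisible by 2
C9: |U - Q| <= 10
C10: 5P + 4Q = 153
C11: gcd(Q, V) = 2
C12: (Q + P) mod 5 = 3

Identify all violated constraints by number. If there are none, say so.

The assignment fails constraints 9 and 10.

C1: P = 23 lies in [19, 27]  ✔
C2: U = 21, V = 6; 21 > 6  ✔
C3: V - U = 6 - 21 = -15  ✔
C4: R = 4 > 3, so we need U ≤ 23; U = 21 ≤ 23  ✔
C5: R = 4 is in {4, 9, 8}  ✔
C6: V = 6, P = 23; distinct  ✔
C7: Q = 10, and 10 ≠ 12  ✔
C8: 6 / 2 = 3, so 2 divides 6  ✔
C9: |21 - 10| = 11; 11 > 10, exceeds bound 10  ✘
C10: 5P + 4Q = 5(23) + 4(10) = 155, not 153  ✘
C11: gcd(10, 6) = 2  ✔
C12: Q + P = 33; 33 mod 5 = 3  ✔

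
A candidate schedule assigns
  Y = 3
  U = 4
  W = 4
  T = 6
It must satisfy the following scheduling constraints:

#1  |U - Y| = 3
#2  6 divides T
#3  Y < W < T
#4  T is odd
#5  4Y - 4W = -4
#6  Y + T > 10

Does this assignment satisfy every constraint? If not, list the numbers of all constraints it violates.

Constraints 1, 4, and 6 are violated.

#1 |4 - 3| = 1, not 3 — does not hold.
#2 6 / 6 = 1, so 6 divides 6 — holds.
#3 values 3 < 4 < 6 — holds.
#4 T = 6 is even — does not hold.
#5 4Y - 4W = 4(3) - 4(4) = -4 — holds.
#6 Y + T = 3 + 6 = 9; 9 ≤ 10, bound 10 not met — does not hold.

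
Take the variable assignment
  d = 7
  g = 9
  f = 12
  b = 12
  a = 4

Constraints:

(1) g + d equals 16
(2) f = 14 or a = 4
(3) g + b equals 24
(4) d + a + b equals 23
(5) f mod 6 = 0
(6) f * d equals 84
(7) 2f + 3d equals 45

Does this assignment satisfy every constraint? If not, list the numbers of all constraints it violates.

No — constraint 3 is not satisfied.

(1) g + d = 9 + 7 = 16  ✔
(2) f = 12 ≠ 14, but a = 4 = 4 (second disjunct)  ✔
(3) g + b = 9 + 12 = 21, not 24  ✘
(4) d + a + b = 7 + 4 + 12 = 23  ✔
(5) 12 mod 6 = 0  ✔
(6) f * d = 12 * 7 = 84  ✔
(7) 2f + 3d = 2(12) + 3(7) = 45  ✔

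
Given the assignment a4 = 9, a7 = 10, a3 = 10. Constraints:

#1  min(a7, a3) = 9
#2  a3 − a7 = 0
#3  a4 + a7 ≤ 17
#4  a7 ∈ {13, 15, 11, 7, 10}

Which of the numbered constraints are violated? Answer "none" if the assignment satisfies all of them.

#1 min(10, 10) = 10, not 9 — fails.
#2 a3 − a7 = 10 − 10 = 0 — holds.
#3 a4 + a7 = 9 + 10 = 19; 19 > 17, bound 17 not met — fails.
#4 a7 = 10 is in {13, 15, 11, 7, 10} — holds.

The assignment fails constraints 1, 3.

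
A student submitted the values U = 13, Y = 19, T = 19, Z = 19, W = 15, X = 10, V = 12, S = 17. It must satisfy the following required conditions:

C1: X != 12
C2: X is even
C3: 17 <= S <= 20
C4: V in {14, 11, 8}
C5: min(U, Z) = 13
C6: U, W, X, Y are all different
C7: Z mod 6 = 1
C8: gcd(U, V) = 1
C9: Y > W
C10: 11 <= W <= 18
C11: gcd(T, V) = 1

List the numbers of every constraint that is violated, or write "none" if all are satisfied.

Violated: 4.

C1: X = 10, and 10 ≠ 12 — holds.
C2: X = 10 is even — holds.
C3: S = 17 lies in [17, 20] — holds.
C4: V = 12 is not in {14, 11, 8} — fails.
C5: min(13, 19) = 13 — holds.
C6: values 13, 15, 10, 19 are pairwise distinct — holds.
C7: 19 mod 6 = 1 — holds.
C8: gcd(13, 12) = 1 — holds.
C9: Y = 19, W = 15; 19 > 15 — holds.
C10: W = 15 lies in [11, 18] — holds.
C11: gcd(19, 12) = 1 — holds.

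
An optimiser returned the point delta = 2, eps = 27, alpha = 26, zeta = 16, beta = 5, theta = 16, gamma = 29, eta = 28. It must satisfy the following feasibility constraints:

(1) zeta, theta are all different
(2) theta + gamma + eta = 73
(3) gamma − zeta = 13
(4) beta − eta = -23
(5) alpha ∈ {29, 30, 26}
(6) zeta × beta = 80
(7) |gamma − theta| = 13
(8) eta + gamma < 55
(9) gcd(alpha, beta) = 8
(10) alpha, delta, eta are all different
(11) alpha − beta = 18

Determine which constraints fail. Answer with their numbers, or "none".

(1) zeta = theta = 16, not all different — fails.
(2) theta + gamma + eta = 16 + 29 + 28 = 73 — holds.
(3) gamma − zeta = 29 − 16 = 13 — holds.
(4) beta − eta = 5 − 28 = -23 — holds.
(5) alpha = 26 is in {29, 30, 26} — holds.
(6) zeta × beta = 16 × 5 = 80 — holds.
(7) |29 − 16| = 13 — holds.
(8) eta + gamma = 28 + 29 = 57; 57 ≥ 55, bound 55 not met — fails.
(9) gcd(26, 5) = 1, not 8 — fails.
(10) values 26, 2, 28 are pairwise distinct — holds.
(11) alpha − beta = 26 − 5 = 21, not 18 — fails.

Violated: 1, 8, 9, 11.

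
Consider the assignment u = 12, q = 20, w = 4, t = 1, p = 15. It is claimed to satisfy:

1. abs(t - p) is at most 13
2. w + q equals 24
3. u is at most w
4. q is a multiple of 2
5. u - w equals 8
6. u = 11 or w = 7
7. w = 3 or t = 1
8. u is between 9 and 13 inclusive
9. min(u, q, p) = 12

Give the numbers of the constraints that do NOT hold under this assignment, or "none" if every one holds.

1. abs(1 - 15) = 14; 14 > 13, exceeds bound 13 — violated.
2. w + q = 4 + 20 = 24 — OK.
3. u = 12, w = 4; 12 > 4 (want ≤) — violated.
4. 20 / 2 = 10, so 2 divides 20 — OK.
5. u - w = 12 - 4 = 8 — OK.
6. u = 12 ≠ 11 and w = 4 ≠ 7; both disjuncts false — violated.
7. w = 4 ≠ 3, but t = 1 = 1 (second disjunct) — OK.
8. u = 12 lies in [9, 13] — OK.
9. min(12, 20, 15) = 12 — OK.

Violated: 1, 3, and 6.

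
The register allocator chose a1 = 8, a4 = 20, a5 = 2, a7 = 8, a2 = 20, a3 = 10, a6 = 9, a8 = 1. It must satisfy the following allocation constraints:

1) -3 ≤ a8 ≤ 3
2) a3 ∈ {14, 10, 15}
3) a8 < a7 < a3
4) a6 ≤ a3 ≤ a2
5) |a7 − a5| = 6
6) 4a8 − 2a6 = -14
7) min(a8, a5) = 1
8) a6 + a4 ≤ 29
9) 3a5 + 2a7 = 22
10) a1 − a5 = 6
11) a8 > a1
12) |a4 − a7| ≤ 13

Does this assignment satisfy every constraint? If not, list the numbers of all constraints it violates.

The assignment fails constraint 11.

1) a8 = 1 lies in [-3, 3] — holds.
2) a3 = 10 is in {14, 10, 15} — holds.
3) values 1 < 8 < 10 — holds.
4) values 9 ≤ 10 ≤ 20 — holds.
5) |8 − 2| = 6 — holds.
6) 4a8 − 2a6 = 4(1) − 2(9) = -14 — holds.
7) min(1, 2) = 1 — holds.
8) a6 + a4 = 9 + 20 = 29; 29 ≤ 29 — holds.
9) 3a5 + 2a7 = 3(2) + 2(8) = 22 — holds.
10) a1 − a5 = 8 − 2 = 6 — holds.
11) a8 = 1, a1 = 8; 1 ≤ 8 (want >) — fails.
12) |20 − 8| = 12; 12 ≤ 13 — holds.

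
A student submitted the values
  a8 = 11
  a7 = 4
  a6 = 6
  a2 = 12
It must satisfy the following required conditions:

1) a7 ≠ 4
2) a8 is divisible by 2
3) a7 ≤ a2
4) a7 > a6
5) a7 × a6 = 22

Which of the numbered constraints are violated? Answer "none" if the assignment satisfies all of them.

No — constraints 1, 2, 4, 5 are not satisfied.

1) a7 = 4, but 4 is required to differ — violated.
2) 11 = 2×5 + 1, so 2 does not divide 11 — violated.
3) a7 = 4, a2 = 12; 4 ≤ 12 — OK.
4) a7 = 4, a6 = 6; 4 ≤ 6 (want >) — violated.
5) a7 × a6 = 4 × 6 = 24, not 22 — violated.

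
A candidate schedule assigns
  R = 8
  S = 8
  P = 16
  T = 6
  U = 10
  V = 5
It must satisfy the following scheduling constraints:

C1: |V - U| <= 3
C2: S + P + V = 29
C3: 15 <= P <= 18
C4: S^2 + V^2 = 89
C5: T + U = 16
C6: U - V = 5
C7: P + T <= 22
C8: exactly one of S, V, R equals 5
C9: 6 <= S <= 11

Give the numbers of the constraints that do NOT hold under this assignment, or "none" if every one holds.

C1: |5 - 10| = 5; 5 > 3, exceeds bound 3  ✗
C2: S + P + V = 8 + 16 + 5 = 29  ✓
C3: P = 16 lies in [15, 18]  ✓
C4: S^2 + V^2 = 8^2 + 5^2 = 64 + 25 = 89  ✓
C5: T + U = 6 + 10 = 16  ✓
C6: U - V = 10 - 5 = 5  ✓
C7: P + T = 16 + 6 = 22; 22 ≤ 22  ✓
C8: S=8, V=5, R=8; 1 of them equals 5  ✓
C9: S = 8 lies in [6, 11]  ✓

No — constraint 1 is not satisfied.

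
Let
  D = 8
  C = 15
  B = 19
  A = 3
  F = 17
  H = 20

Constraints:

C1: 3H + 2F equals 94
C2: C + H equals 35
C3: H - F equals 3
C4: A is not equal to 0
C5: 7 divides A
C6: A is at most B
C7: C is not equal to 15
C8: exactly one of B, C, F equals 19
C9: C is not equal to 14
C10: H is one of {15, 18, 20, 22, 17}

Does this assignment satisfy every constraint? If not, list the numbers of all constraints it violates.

C1: 3H + 2F = 3(20) + 2(17) = 94 — satisfied.
C2: C + H = 15 + 20 = 35 — satisfied.
C3: H - F = 20 - 17 = 3 — satisfied.
C4: A = 3, and 3 ≠ 0 — satisfied.
C5: 3 = 7*0 + 3, so 7 does not divide 3 — violated.
C6: A = 3, B = 19; 3 ≤ 19 — satisfied.
C7: C = 15, but 15 is required to differ — violated.
C8: B=19, C=15, F=17; 1 of them equals 19 — satisfied.
C9: C = 15, and 15 ≠ 14 — satisfied.
C10: H = 20 is in {15, 18, 20, 22, 17} — satisfied.

The assignment fails constraints 5 and 7.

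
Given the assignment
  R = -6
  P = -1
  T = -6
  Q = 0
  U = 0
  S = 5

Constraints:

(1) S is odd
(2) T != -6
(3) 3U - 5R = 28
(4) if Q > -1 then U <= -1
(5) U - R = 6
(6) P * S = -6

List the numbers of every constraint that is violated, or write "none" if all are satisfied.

(1) S = 5 is odd  ✓
(2) T = -6, but -6 is required to differ  ✗
(3) 3U - 5R = 3(0) - 5(-6) = 30, not 28  ✗
(4) Q = 0 > -1, so we need U ≤ -1; but U = 0 > -1  ✗
(5) U - R = 0 - (-6) = 6  ✓
(6) P * S = -1 * 5 = -5, not -6  ✗

No — constraints 2, 3, 4, and 6 are not satisfied.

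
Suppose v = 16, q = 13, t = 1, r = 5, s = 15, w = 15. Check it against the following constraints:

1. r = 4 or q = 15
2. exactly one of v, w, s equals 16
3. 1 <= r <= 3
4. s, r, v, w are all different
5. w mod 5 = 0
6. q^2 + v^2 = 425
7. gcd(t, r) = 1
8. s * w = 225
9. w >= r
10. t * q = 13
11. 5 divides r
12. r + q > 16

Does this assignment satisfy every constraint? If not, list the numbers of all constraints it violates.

Constraints 1, 3, and 4 do not hold.

1. r = 5 ≠ 4 and q = 13 ≠ 15; both disjuncts false  ✗
2. v=16, w=15, s=15; 1 of them equals 16  ✓
3. r = 5 is outside [1, 3]  ✗
4. s = w = 15, not all different  ✗
5. 15 mod 5 = 0  ✓
6. q^2 + v^2 = 13^2 + 16^2 = 169 + 256 = 425  ✓
7. gcd(1, 5) = 1  ✓
8. s * w = 15 * 15 = 225  ✓
9. w = 15, r = 5; 15 ≥ 5  ✓
10. t * q = 1 * 13 = 13  ✓
11. 5 / 5 = 1, so 5 divides 5  ✓
12. r + q = 5 + 13 = 18; 18 > 16  ✓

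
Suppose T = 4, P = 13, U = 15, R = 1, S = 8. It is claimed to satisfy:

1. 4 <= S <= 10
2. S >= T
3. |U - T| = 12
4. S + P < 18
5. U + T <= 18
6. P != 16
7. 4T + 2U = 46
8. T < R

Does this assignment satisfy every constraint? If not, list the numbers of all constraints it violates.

1. S = 8 lies in [4, 10] — satisfied.
2. S = 8, T = 4; 8 ≥ 4 — satisfied.
3. |15 - 4| = 11, not 12 — violated.
4. S + P = 8 + 13 = 21; 21 ≥ 18, bound 18 not met — violated.
5. U + T = 15 + 4 = 19; 19 > 18, bound 18 not met — violated.
6. P = 13, and 13 ≠ 16 — satisfied.
7. 4T + 2U = 4(4) + 2(15) = 46 — satisfied.
8. T = 4, R = 1; 4 ≥ 1 (want <) — violated.

The assignment fails constraints 3, 4, 5, and 8.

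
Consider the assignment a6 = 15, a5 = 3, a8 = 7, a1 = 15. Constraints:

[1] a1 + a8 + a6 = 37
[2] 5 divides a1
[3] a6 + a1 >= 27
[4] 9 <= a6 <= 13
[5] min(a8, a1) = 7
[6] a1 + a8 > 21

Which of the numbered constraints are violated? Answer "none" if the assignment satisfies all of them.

Violated: 4.

[1] a1 + a8 + a6 = 15 + 7 + 15 = 37  ✔
[2] 15 / 5 = 3, so 5 divides 15  ✔
[3] a6 + a1 = 15 + 15 = 30; 30 ≥ 27  ✔
[4] a6 = 15 is outside [9, 13]  ✘
[5] min(7, 15) = 7  ✔
[6] a1 + a8 = 15 + 7 = 22; 22 > 21  ✔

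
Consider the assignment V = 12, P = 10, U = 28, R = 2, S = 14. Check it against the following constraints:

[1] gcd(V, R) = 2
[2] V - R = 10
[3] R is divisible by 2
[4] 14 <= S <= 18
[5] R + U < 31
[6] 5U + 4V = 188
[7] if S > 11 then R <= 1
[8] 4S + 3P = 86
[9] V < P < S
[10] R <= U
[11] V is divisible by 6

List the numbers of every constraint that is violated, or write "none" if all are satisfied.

[1] gcd(12, 2) = 2  true
[2] V - R = 12 - 2 = 10  true
[3] 2 / 2 = 1, so 2 divides 2  true
[4] S = 14 lies in [14, 18]  true
[5] R + U = 2 + 28 = 30; 30 < 31  true
[6] 5U + 4V = 5(28) + 4(12) = 188  true
[7] S = 14 > 11, so we need R ≤ 1; but R = 2 > 1  false
[8] 4S + 3P = 4(14) + 3(10) = 86  true
[9] values 12, 10, 14; V = 12 is not < P = 10  false
[10] R = 2, U = 28; 2 ≤ 28  true
[11] 12 / 6 = 2, so 6 divides 12  true

Violated: 7 and 9.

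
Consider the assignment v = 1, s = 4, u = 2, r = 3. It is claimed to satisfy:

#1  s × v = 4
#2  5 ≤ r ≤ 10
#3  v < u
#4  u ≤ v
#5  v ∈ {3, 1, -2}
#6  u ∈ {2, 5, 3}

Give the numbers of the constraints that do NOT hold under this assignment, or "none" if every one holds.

Constraints 2, 4 are violated.

#1 s × v = 4 × 1 = 4 — satisfied.
#2 r = 3 is outside [5, 10] — violated.
#3 v = 1, u = 2; 1 < 2 — satisfied.
#4 u = 2, v = 1; 2 > 1 (want ≤) — violated.
#5 v = 1 is in {3, 1, -2} — satisfied.
#6 u = 2 is in {2, 5, 3} — satisfied.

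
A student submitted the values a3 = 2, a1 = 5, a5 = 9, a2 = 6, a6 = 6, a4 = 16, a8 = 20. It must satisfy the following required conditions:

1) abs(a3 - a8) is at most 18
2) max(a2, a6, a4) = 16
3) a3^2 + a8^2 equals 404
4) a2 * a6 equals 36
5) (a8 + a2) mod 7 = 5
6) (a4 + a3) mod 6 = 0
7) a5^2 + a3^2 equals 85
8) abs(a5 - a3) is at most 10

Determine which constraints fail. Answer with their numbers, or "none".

The assignment satisfies every constraint.

1) abs(2 - 20) = 18; 18 ≤ 18 — holds.
2) max(6, 6, 16) = 16 — holds.
3) a3^2 + a8^2 = 2^2 + 20^2 = 4 + 400 = 404 — holds.
4) a2 * a6 = 6 * 6 = 36 — holds.
5) a8 + a2 = 26; 26 mod 7 = 5 — holds.
6) a4 + a3 = 18; 18 mod 6 = 0 — holds.
7) a5^2 + a3^2 = 9^2 + 2^2 = 81 + 4 = 85 — holds.
8) abs(9 - 2) = 7; 7 ≤ 10 — holds.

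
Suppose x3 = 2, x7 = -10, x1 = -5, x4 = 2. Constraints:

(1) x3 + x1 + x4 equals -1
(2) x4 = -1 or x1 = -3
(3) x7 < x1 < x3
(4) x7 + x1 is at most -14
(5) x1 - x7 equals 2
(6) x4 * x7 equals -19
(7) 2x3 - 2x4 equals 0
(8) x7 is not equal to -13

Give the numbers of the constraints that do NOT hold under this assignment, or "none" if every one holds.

(1) x3 + x1 + x4 = 2 + (-5) + 2 = -1  true
(2) x4 = 2 ≠ -1 and x1 = -5 ≠ -3; both disjuncts false  false
(3) values -10 < -5 < 2  true
(4) x7 + x1 = -10 + (-5) = -15; -15 ≤ -14  true
(5) x1 - x7 = -5 - (-10) = 5, not 2  false
(6) x4 * x7 = 2 * (-10) = -20, not -19  false
(7) 2x3 - 2x4 = 2(2) - 2(2) = 0  true
(8) x7 = -10, and -10 ≠ -13  true

Constraints 2, 5, and 6 are violated.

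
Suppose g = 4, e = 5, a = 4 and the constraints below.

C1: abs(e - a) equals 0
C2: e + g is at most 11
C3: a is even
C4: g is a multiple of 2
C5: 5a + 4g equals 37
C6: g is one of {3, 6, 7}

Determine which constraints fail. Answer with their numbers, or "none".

C1: abs(5 - 4) = 1, not 0 — fails.
C2: e + g = 5 + 4 = 9; 9 ≤ 11 — holds.
C3: a = 4 is even — holds.
C4: 4 / 2 = 2, so 2 divides 4 — holds.
C5: 5a + 4g = 5(4) + 4(4) = 36, not 37 — fails.
C6: g = 4 is not in {3, 6, 7} — fails.

Constraints 1, 5, and 6 are violated.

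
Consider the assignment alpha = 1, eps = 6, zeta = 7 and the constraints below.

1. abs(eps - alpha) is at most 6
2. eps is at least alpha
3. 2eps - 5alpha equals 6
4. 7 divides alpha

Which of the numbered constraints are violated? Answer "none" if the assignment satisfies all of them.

1. abs(6 - 1) = 5; 5 ≤ 6 — holds.
2. eps = 6, alpha = 1; 6 ≥ 1 — holds.
3. 2eps - 5alpha = 2(6) - 5(1) = 7, not 6 — fails.
4. 1 = 7*0 + 1, so 7 does not divide 1 — fails.

Constraints 3 and 4 are violated.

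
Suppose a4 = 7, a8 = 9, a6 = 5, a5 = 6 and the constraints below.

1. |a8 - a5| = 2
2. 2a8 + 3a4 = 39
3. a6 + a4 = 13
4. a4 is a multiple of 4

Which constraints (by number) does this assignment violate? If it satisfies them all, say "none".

Constraints 1, 3, 4 do not hold.

1. |9 - 6| = 3, not 2 — violated.
2. 2a8 + 3a4 = 2(9) + 3(7) = 39 — satisfied.
3. a6 + a4 = 5 + 7 = 12, not 13 — violated.
4. 7 = 4*1 + 3, so 4 does not divide 7 — violated.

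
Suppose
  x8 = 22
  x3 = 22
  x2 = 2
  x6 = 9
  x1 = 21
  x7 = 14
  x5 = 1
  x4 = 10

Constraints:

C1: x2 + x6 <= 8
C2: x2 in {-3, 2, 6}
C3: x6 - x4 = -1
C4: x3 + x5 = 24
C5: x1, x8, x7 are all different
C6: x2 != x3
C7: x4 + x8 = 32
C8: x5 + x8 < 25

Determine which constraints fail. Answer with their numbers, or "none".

Constraints 1 and 4 do not hold.

C1: x2 + x6 = 2 + 9 = 11; 11 > 8, bound 8 not met — does not hold.
C2: x2 = 2 is in {-3, 2, 6} — holds.
C3: x6 - x4 = 9 - 10 = -1 — holds.
C4: x3 + x5 = 22 + 1 = 23, not 24 — does not hold.
C5: values 21, 22, 14 are pairwise distinct — holds.
C6: x2 = 2, x3 = 22; distinct — holds.
C7: x4 + x8 = 10 + 22 = 32 — holds.
C8: x5 + x8 = 1 + 22 = 23; 23 < 25 — holds.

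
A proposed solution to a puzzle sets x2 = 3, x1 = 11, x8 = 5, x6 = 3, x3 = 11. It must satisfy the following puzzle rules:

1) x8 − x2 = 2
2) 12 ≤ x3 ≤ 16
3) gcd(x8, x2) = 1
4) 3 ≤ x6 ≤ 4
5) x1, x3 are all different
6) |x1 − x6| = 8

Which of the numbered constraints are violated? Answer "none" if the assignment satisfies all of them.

1) x8 − x2 = 5 − 3 = 2  ✓
2) x3 = 11 is outside [12, 16]  ✗
3) gcd(5, 3) = 1  ✓
4) x6 = 3 lies in [3, 4]  ✓
5) x1 = x3 = 11, not all different  ✗
6) |11 − 3| = 8  ✓

Violated: 2 and 5.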